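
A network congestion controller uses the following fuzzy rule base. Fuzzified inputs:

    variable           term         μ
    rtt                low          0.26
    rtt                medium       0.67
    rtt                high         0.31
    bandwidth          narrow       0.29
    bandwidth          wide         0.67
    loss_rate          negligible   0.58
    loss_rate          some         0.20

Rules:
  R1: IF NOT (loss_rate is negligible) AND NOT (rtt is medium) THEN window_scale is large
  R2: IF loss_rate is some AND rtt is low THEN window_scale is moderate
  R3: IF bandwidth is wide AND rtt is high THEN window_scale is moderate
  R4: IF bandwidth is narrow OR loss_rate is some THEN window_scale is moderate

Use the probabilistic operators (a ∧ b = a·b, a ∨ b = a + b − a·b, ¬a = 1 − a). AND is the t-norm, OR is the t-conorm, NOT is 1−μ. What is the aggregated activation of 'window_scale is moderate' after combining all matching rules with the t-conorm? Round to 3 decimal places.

0.573

R1: ¬negligible=1−0.58=0.42, ¬medium=1−0.67=0.33; AND[a·b] → w = 0.1386
R2: some=0.20, low=0.26; AND[a·b] → w = 0.0520
R3: wide=0.67, high=0.31; AND[a·b] → w = 0.2077
R4: narrow=0.29, some=0.20; OR[a + b − a·b] → w = 0.4320
Rules with consequent 'moderate': {R2, R3, R4} → strengths 0.0520, 0.2077, 0.4320
Aggregate via t-conorm [a + b − a·b]: 0.5734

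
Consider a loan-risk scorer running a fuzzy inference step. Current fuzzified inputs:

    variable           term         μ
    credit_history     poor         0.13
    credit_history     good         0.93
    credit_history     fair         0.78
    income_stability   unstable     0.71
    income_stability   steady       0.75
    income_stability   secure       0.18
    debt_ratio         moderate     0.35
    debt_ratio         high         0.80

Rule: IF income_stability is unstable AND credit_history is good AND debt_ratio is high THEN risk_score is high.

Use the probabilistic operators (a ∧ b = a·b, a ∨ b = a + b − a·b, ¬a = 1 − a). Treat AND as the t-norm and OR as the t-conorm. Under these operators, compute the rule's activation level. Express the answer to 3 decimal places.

0.528

firing strength: unstable=0.71, good=0.93, high=0.80; AND[a·b] → w = 0.5282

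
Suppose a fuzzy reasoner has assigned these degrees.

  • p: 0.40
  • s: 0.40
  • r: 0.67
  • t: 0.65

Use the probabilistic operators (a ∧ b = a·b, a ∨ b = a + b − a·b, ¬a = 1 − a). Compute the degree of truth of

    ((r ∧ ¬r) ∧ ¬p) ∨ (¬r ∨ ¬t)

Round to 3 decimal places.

0.622

¬r = 1 − 0.6700 = 0.3300
r ∧ ¬r = a·b on (0.6700, 0.3300) = 0.2211
¬p = 1 − 0.4000 = 0.6000
(r ∧ ¬r) ∧ ¬p = a·b on (0.2211, 0.6000) = 0.1327
¬r = 1 − 0.6700 = 0.3300
¬t = 1 − 0.6500 = 0.3500
¬r ∨ ¬t = a + b − a·b on (0.3300, 0.3500) = 0.5645
((r ∧ ¬r) ∧ ¬p) ∨ (¬r ∨ ¬t) = a + b − a·b on (0.1327, 0.5645) = 0.6223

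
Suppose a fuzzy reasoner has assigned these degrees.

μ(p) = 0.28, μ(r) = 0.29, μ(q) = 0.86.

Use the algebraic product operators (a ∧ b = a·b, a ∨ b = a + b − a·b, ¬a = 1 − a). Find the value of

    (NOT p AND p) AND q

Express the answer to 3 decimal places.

NOT p = 1 − 0.2800 = 0.7200
NOT p AND p = a·b on (0.7200, 0.2800) = 0.2016
(NOT p AND p) AND q = a·b on (0.2016, 0.8600) = 0.1734

0.173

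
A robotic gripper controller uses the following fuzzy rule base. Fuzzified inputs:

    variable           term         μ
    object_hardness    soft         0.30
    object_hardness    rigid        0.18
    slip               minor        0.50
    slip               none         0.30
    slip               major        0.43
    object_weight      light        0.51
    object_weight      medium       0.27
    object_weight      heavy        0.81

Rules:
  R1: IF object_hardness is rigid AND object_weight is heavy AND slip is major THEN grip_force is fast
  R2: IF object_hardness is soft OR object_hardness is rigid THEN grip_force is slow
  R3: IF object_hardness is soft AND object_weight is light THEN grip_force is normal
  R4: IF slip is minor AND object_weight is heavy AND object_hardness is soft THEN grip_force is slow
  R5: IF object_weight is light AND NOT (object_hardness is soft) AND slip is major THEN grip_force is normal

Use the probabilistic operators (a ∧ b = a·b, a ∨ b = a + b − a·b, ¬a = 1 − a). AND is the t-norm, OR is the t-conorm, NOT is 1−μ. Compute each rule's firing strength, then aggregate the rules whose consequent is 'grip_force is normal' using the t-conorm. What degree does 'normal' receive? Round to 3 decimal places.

R1: rigid=0.18, heavy=0.81, major=0.43; AND[a·b] → w = 0.0627
R2: soft=0.30, rigid=0.18; OR[a + b − a·b] → w = 0.4260
R3: soft=0.30, light=0.51; AND[a·b] → w = 0.1530
R4: minor=0.50, heavy=0.81, soft=0.30; AND[a·b] → w = 0.1215
R5: light=0.51, ¬soft=1−0.30=0.70, major=0.43; AND[a·b] → w = 0.1535
Rules with consequent 'normal': {R3, R5} → strengths 0.1530, 0.1535
Aggregate via t-conorm [a + b − a·b]: 0.2830

0.283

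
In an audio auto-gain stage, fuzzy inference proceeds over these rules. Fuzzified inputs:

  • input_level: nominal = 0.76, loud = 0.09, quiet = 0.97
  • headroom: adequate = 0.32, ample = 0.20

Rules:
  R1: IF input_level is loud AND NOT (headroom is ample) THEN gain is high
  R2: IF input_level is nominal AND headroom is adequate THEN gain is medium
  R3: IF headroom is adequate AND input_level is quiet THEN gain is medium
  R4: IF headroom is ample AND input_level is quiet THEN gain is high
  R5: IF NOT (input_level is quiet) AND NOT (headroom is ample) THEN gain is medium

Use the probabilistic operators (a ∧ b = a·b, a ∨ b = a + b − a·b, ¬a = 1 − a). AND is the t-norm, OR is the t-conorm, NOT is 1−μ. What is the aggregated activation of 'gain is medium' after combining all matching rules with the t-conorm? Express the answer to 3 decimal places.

R1: loud=0.09, ¬ample=1−0.20=0.80; AND[a·b] → w = 0.0720
R2: nominal=0.76, adequate=0.32; AND[a·b] → w = 0.2432
R3: adequate=0.32, quiet=0.97; AND[a·b] → w = 0.3104
R4: ample=0.20, quiet=0.97; AND[a·b] → w = 0.1940
R5: ¬quiet=1−0.97=0.03, ¬ample=1−0.20=0.80; AND[a·b] → w = 0.0240
Rules with consequent 'medium': {R2, R3, R5} → strengths 0.2432, 0.3104, 0.0240
Aggregate via t-conorm [a + b − a·b]: 0.4906

0.491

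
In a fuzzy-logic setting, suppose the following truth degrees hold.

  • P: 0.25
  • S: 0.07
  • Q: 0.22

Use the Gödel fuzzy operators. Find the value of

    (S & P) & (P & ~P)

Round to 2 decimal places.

0.07

S & P = min(a, b) on (0.07, 0.25) = 0.07
~P = 1 − 0.25 = 0.75
P & ~P = min(a, b) on (0.25, 0.75) = 0.25
(S & P) & (P & ~P) = min(a, b) on (0.07, 0.25) = 0.07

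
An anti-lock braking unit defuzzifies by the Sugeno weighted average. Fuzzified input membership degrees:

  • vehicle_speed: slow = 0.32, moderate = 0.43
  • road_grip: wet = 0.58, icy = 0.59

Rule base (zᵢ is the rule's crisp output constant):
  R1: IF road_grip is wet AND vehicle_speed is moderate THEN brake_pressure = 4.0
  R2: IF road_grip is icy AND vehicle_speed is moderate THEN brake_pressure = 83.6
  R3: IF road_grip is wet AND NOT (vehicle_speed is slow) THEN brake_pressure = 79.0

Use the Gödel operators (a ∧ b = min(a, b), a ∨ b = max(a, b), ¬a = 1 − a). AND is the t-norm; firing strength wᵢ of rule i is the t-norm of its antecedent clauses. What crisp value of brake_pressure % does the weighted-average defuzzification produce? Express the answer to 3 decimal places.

R1 (z=4.0): wet=0.58, moderate=0.43; AND[min(a, b)] → w = 0.43
R2 (z=83.6): icy=0.59, moderate=0.43; AND[min(a, b)] → w = 0.43
R3 (z=79.0): wet=0.58, ¬slow=1−0.32=0.68; AND[min(a, b)] → w = 0.58
Weighted average = (0.43·4.0 + 0.43·83.6 + 0.58·79.0) / (0.43 + 0.43 + 0.58)
  = 83.4880 / 1.4400 = 57.978

57.978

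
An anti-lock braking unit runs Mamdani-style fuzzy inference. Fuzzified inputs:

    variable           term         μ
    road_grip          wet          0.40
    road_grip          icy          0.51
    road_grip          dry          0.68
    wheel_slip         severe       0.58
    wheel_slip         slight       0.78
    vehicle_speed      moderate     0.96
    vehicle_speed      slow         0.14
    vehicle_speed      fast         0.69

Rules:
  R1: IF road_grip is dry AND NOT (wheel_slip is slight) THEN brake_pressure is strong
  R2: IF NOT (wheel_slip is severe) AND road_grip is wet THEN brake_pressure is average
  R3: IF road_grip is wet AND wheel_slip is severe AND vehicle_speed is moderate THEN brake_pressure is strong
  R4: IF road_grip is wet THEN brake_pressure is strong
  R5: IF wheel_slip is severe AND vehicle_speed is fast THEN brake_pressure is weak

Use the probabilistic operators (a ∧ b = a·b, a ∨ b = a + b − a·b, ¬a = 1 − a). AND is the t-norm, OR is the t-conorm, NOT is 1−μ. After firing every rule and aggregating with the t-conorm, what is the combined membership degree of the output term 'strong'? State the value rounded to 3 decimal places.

R1: dry=0.68, ¬slight=1−0.78=0.22; AND[a·b] → w = 0.1496
R2: ¬severe=1−0.58=0.42, wet=0.40; AND[a·b] → w = 0.1680
R3: wet=0.40, severe=0.58, moderate=0.96; AND[a·b] → w = 0.2227
R4: wet=0.40 → w = 0.4000
R5: severe=0.58, fast=0.69; AND[a·b] → w = 0.4002
Rules with consequent 'strong': {R1, R3, R4} → strengths 0.1496, 0.2227, 0.4000
Aggregate via t-conorm [a + b − a·b]: 0.6034

0.603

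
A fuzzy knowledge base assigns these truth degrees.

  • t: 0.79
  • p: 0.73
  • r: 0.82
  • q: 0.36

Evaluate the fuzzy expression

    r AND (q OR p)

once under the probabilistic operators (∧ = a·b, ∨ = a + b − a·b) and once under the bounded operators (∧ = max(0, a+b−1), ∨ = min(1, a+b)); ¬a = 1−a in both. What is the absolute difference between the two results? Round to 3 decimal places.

Under probabilistic:
  q OR p = a + b − a·b on (0.3600, 0.7300) = 0.8272
  r AND (q OR p) = a·b on (0.8200, 0.8272) = 0.6783
  → value = 0.6783
Under bounded:
  q OR p = min(1, a+b) on (0.36, 0.73) = 1.00
  r AND (q OR p) = max(0, a+b−1) on (0.82, 1.00) = 0.82
  → value = 0.8200
|0.6783 − 0.8200| = 0.142

0.142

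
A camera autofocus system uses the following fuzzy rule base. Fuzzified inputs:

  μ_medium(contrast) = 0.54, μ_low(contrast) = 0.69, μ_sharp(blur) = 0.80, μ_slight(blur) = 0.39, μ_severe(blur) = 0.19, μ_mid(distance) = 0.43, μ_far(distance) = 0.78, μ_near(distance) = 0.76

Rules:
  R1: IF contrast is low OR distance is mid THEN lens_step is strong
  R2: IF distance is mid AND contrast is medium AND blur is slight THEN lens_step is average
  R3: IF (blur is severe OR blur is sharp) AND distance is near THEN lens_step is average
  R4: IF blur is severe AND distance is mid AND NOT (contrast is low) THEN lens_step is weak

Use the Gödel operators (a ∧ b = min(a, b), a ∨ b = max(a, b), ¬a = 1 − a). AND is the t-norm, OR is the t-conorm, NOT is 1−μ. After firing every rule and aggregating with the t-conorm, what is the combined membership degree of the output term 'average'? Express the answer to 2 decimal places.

0.76

R1: low=0.69, mid=0.43; OR[max(a, b)] → w = 0.69
R2: mid=0.43, medium=0.54, slight=0.39; AND[min(a, b)] → w = 0.39
R3: (severe=0.19 OR sharp=0.80) = 0.80; AND[min(a, b)] with near=0.76 → w = 0.76
R4: severe=0.19, mid=0.43, ¬low=1−0.69=0.31; AND[min(a, b)] → w = 0.19
Rules with consequent 'average': {R2, R3} → strengths 0.39, 0.76
Aggregate via t-conorm [max(a, b)]: 0.76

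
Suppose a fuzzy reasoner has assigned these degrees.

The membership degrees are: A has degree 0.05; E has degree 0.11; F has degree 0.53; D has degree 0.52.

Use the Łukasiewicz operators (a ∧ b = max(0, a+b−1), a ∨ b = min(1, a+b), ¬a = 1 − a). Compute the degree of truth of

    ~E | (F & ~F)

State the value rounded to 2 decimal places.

~E = 1 − 0.11 = 0.89
~F = 1 − 0.53 = 0.47
F & ~F = max(0, a+b−1) on (0.53, 0.47) = 0.00
~E | (F & ~F) = min(1, a+b) on (0.89, 0.00) = 0.89

0.89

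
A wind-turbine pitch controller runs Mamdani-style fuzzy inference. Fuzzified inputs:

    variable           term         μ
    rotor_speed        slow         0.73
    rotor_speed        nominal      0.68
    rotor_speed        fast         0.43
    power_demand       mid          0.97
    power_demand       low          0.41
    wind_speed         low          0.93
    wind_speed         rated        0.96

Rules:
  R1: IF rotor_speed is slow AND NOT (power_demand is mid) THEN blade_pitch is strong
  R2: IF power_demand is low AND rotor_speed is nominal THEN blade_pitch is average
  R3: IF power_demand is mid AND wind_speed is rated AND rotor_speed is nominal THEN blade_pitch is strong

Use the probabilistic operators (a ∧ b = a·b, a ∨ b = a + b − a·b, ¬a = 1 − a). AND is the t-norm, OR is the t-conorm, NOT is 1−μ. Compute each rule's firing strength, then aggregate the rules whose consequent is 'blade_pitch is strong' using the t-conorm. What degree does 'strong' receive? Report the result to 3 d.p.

R1: slow=0.73, ¬mid=1−0.97=0.03; AND[a·b] → w = 0.0219
R2: low=0.41, nominal=0.68; AND[a·b] → w = 0.2788
R3: mid=0.97, rated=0.96, nominal=0.68; AND[a·b] → w = 0.6332
Rules with consequent 'strong': {R1, R3} → strengths 0.0219, 0.6332
Aggregate via t-conorm [a + b − a·b]: 0.6412

0.641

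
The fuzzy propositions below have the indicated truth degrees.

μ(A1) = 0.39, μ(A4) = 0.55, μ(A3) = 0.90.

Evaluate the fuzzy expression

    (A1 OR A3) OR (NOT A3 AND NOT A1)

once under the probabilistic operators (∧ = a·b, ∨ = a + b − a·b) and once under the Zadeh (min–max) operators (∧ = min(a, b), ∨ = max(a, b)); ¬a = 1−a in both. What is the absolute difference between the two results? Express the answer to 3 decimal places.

Under probabilistic:
  A1 OR A3 = a + b − a·b on (0.3900, 0.9000) = 0.9390
  NOT A3 = 1 − 0.9000 = 0.1000
  NOT A1 = 1 − 0.3900 = 0.6100
  NOT A3 AND NOT A1 = a·b on (0.1000, 0.6100) = 0.0610
  (A1 OR A3) OR (NOT A3 AND NOT A1) = a + b − a·b on (0.9390, 0.0610) = 0.9427
  → value = 0.9427
Under Zadeh (min–max):
  A1 OR A3 = max(a, b) on (0.39, 0.90) = 0.90
  NOT A3 = 1 − 0.90 = 0.10
  NOT A1 = 1 − 0.39 = 0.61
  NOT A3 AND NOT A1 = min(a, b) on (0.10, 0.61) = 0.10
  (A1 OR A3) OR (NOT A3 AND NOT A1) = max(a, b) on (0.90, 0.10) = 0.90
  → value = 0.9000
|0.9427 − 0.9000| = 0.043

0.043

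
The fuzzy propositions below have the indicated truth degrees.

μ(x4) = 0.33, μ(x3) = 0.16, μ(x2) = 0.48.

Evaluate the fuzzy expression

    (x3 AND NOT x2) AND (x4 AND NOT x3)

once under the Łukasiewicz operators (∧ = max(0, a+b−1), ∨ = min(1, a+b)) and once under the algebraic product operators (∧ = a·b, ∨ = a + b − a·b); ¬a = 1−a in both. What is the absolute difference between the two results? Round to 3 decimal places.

0.023

Under Łukasiewicz:
  NOT x2 = 1 − 0.48 = 0.52
  x3 AND NOT x2 = max(0, a+b−1) on (0.16, 0.52) = 0.00
  NOT x3 = 1 − 0.16 = 0.84
  x4 AND NOT x3 = max(0, a+b−1) on (0.33, 0.84) = 0.17
  (x3 AND NOT x2) AND (x4 AND NOT x3) = max(0, a+b−1) on (0.00, 0.17) = 0.00
  → value = 0.0000
Under algebraic product:
  NOT x2 = 1 − 0.4800 = 0.5200
  x3 AND NOT x2 = a·b on (0.1600, 0.5200) = 0.0832
  NOT x3 = 1 − 0.1600 = 0.8400
  x4 AND NOT x3 = a·b on (0.3300, 0.8400) = 0.2772
  (x3 AND NOT x2) AND (x4 AND NOT x3) = a·b on (0.0832, 0.2772) = 0.0231
  → value = 0.0231
|0.0000 − 0.0231| = 0.023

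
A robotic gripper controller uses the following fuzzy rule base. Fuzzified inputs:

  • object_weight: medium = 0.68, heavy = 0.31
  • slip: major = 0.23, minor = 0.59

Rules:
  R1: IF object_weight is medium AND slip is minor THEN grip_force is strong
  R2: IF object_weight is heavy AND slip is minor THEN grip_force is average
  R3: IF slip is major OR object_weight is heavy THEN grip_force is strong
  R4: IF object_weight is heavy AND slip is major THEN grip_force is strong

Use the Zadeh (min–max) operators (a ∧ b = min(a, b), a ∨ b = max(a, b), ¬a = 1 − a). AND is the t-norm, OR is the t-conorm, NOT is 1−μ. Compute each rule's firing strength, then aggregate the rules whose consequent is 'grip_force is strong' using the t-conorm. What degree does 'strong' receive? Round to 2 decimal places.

R1: medium=0.68, minor=0.59; AND[min(a, b)] → w = 0.59
R2: heavy=0.31, minor=0.59; AND[min(a, b)] → w = 0.31
R3: major=0.23, heavy=0.31; OR[max(a, b)] → w = 0.31
R4: heavy=0.31, major=0.23; AND[min(a, b)] → w = 0.23
Rules with consequent 'strong': {R1, R3, R4} → strengths 0.59, 0.31, 0.23
Aggregate via t-conorm [max(a, b)]: 0.59

0.59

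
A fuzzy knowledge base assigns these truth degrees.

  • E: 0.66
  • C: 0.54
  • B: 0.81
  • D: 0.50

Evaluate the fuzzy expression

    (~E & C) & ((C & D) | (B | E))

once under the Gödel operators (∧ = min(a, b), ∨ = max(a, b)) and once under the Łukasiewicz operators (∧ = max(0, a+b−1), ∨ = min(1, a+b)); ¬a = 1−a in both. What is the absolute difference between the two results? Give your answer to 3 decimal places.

0.340

Under Gödel:
  ~E = 1 − 0.66 = 0.34
  ~E & C = min(a, b) on (0.34, 0.54) = 0.34
  C & D = min(a, b) on (0.54, 0.50) = 0.50
  B | E = max(a, b) on (0.81, 0.66) = 0.81
  (C & D) | (B | E) = max(a, b) on (0.50, 0.81) = 0.81
  (~E & C) & ((C & D) | (B | E)) = min(a, b) on (0.34, 0.81) = 0.34
  → value = 0.3400
Under Łukasiewicz:
  ~E = 1 − 0.66 = 0.34
  ~E & C = max(0, a+b−1) on (0.34, 0.54) = 0.00
  C & D = max(0, a+b−1) on (0.54, 0.50) = 0.04
  B | E = min(1, a+b) on (0.81, 0.66) = 1.00
  (C & D) | (B | E) = min(1, a+b) on (0.04, 1.00) = 1.00
  (~E & C) & ((C & D) | (B | E)) = max(0, a+b−1) on (0.00, 1.00) = 0.00
  → value = 0.0000
|0.3400 − 0.0000| = 0.340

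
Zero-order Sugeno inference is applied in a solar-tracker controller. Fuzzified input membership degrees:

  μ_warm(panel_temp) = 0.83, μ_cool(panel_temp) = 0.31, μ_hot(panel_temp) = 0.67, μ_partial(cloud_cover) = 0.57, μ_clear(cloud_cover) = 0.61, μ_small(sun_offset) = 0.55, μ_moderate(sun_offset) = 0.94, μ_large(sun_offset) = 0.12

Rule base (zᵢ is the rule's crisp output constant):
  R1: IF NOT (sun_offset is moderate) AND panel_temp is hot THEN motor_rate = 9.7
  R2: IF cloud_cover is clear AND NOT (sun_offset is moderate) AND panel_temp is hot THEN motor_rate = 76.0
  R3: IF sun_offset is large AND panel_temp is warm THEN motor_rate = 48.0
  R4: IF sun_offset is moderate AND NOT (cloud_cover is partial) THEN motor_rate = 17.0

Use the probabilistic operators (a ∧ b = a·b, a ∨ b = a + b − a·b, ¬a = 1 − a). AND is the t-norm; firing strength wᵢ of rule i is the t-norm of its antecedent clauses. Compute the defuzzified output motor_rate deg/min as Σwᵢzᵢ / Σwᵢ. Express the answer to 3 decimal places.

R1 (z=9.7): ¬moderate=1−0.94=0.06, hot=0.67; AND[a·b] → w = 0.0402
R2 (z=76.0): clear=0.61, ¬moderate=1−0.94=0.06, hot=0.67; AND[a·b] → w = 0.0245
R3 (z=48.0): large=0.12, warm=0.83; AND[a·b] → w = 0.0996
R4 (z=17.0): moderate=0.94, ¬partial=1−0.57=0.43; AND[a·b] → w = 0.4042
Weighted average = (0.0402·9.7 + 0.0245·76.0 + 0.0996·48.0 + 0.4042·17.0) / (0.0402 + 0.0245 + 0.0996 + 0.4042)
  = 13.9058 / 0.5685 = 24.460

24.460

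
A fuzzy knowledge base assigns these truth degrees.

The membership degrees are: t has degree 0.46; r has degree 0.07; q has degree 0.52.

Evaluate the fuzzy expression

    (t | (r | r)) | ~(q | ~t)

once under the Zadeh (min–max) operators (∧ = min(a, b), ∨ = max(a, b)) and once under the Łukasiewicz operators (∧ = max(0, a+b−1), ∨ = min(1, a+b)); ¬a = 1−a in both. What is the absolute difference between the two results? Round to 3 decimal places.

0.140

Under Zadeh (min–max):
  r | r = max(a, b) on (0.07, 0.07) = 0.07
  t | (r | r) = max(a, b) on (0.46, 0.07) = 0.46
  ~t = 1 − 0.46 = 0.54
  q | ~t = max(a, b) on (0.52, 0.54) = 0.54
  ~(q | ~t) = 1 − 0.54 = 0.46
  (t | (r | r)) | ~(q | ~t) = max(a, b) on (0.46, 0.46) = 0.46
  → value = 0.4600
Under Łukasiewicz:
  r | r = min(1, a+b) on (0.07, 0.07) = 0.14
  t | (r | r) = min(1, a+b) on (0.46, 0.14) = 0.60
  ~t = 1 − 0.46 = 0.54
  q | ~t = min(1, a+b) on (0.52, 0.54) = 1.00
  ~(q | ~t) = 1 − 1.00 = 0.00
  (t | (r | r)) | ~(q | ~t) = min(1, a+b) on (0.60, 0.00) = 0.60
  → value = 0.6000
|0.4600 − 0.6000| = 0.140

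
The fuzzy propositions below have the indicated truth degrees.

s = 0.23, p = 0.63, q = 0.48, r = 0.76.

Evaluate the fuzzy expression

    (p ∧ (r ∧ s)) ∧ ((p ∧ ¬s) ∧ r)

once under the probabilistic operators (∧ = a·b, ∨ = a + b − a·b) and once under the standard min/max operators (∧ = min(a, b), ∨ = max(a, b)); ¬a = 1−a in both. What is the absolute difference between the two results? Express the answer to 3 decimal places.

Under probabilistic:
  r ∧ s = a·b on (0.7600, 0.2300) = 0.1748
  p ∧ (r ∧ s) = a·b on (0.6300, 0.1748) = 0.1101
  ¬s = 1 − 0.2300 = 0.7700
  p ∧ ¬s = a·b on (0.6300, 0.7700) = 0.4851
  (p ∧ ¬s) ∧ r = a·b on (0.4851, 0.7600) = 0.3687
  (p ∧ (r ∧ s)) ∧ ((p ∧ ¬s) ∧ r) = a·b on (0.1101, 0.3687) = 0.0406
  → value = 0.0406
Under standard min/max:
  r ∧ s = min(a, b) on (0.76, 0.23) = 0.23
  p ∧ (r ∧ s) = min(a, b) on (0.63, 0.23) = 0.23
  ¬s = 1 − 0.23 = 0.77
  p ∧ ¬s = min(a, b) on (0.63, 0.77) = 0.63
  (p ∧ ¬s) ∧ r = min(a, b) on (0.63, 0.76) = 0.63
  (p ∧ (r ∧ s)) ∧ ((p ∧ ¬s) ∧ r) = min(a, b) on (0.23, 0.63) = 0.23
  → value = 0.2300
|0.0406 − 0.2300| = 0.189

0.189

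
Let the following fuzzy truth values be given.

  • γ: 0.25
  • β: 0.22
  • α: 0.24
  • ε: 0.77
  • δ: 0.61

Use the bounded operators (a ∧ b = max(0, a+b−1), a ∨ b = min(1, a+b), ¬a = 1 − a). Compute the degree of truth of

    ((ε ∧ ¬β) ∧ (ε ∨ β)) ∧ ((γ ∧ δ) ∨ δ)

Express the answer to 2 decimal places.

¬β = 1 − 0.22 = 0.78
ε ∧ ¬β = max(0, a+b−1) on (0.77, 0.78) = 0.55
ε ∨ β = min(1, a+b) on (0.77, 0.22) = 0.99
(ε ∧ ¬β) ∧ (ε ∨ β) = max(0, a+b−1) on (0.55, 0.99) = 0.54
γ ∧ δ = max(0, a+b−1) on (0.25, 0.61) = 0.00
(γ ∧ δ) ∨ δ = min(1, a+b) on (0.00, 0.61) = 0.61
((ε ∧ ¬β) ∧ (ε ∨ β)) ∧ ((γ ∧ δ) ∨ δ) = max(0, a+b−1) on (0.54, 0.61) = 0.15

0.15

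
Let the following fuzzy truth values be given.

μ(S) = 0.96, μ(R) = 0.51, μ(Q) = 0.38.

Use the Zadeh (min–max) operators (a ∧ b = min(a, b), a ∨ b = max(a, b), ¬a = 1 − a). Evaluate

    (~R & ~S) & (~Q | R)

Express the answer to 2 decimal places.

0.04

~R = 1 − 0.51 = 0.49
~S = 1 − 0.96 = 0.04
~R & ~S = min(a, b) on (0.49, 0.04) = 0.04
~Q = 1 − 0.38 = 0.62
~Q | R = max(a, b) on (0.62, 0.51) = 0.62
(~R & ~S) & (~Q | R) = min(a, b) on (0.04, 0.62) = 0.04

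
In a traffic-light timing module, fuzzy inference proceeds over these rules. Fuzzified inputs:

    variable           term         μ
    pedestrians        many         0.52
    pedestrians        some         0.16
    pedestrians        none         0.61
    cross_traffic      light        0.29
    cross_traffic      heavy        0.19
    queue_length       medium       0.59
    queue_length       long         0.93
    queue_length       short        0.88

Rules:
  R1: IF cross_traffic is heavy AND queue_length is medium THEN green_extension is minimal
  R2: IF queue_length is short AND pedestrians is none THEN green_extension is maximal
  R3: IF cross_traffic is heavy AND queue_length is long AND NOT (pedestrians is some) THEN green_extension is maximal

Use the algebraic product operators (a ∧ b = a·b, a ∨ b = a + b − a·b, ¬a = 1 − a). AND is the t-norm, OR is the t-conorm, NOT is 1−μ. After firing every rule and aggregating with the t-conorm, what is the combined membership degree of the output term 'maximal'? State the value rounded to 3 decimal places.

0.606

R1: heavy=0.19, medium=0.59; AND[a·b] → w = 0.1121
R2: short=0.88, none=0.61; AND[a·b] → w = 0.5368
R3: heavy=0.19, long=0.93, ¬some=1−0.16=0.84; AND[a·b] → w = 0.1484
Rules with consequent 'maximal': {R2, R3} → strengths 0.5368, 0.1484
Aggregate via t-conorm [a + b − a·b]: 0.6056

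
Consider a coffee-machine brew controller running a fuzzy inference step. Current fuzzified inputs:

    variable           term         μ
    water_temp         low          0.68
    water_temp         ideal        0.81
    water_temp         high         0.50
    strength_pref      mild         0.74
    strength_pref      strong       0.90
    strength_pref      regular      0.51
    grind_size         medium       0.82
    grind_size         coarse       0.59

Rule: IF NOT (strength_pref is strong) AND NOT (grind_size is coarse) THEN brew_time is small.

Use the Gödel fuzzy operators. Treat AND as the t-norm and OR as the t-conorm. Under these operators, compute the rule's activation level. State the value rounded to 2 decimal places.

0.10

firing strength: ¬strong=1−0.90=0.10, ¬coarse=1−0.59=0.41; AND[min(a, b)] → w = 0.10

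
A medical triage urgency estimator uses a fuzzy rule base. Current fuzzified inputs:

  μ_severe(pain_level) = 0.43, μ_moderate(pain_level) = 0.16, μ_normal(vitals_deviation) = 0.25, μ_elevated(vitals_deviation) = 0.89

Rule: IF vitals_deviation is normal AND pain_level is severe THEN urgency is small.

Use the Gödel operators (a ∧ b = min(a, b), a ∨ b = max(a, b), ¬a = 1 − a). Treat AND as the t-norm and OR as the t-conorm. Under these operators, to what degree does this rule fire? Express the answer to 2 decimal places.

0.25

firing strength: normal=0.25, severe=0.43; AND[min(a, b)] → w = 0.25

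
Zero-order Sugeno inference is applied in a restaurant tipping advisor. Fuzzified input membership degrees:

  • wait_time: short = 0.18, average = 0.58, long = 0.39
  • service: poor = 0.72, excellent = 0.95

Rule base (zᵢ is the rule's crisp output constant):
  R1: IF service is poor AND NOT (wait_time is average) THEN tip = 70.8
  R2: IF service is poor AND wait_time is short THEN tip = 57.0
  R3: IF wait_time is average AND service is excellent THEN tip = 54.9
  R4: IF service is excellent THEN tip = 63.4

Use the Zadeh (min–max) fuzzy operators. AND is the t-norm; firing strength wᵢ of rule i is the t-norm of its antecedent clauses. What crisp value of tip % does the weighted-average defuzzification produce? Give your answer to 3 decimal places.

R1 (z=70.8): poor=0.72, ¬average=1−0.58=0.42; AND[min(a, b)] → w = 0.42
R2 (z=57.0): poor=0.72, short=0.18; AND[min(a, b)] → w = 0.18
R3 (z=54.9): average=0.58, excellent=0.95; AND[min(a, b)] → w = 0.58
R4 (z=63.4): excellent=0.95 → w = 0.95
Weighted average = (0.42·70.8 + 0.18·57.0 + 0.58·54.9 + 0.95·63.4) / (0.42 + 0.18 + 0.58 + 0.95)
  = 132.0680 / 2.1300 = 62.004

62.004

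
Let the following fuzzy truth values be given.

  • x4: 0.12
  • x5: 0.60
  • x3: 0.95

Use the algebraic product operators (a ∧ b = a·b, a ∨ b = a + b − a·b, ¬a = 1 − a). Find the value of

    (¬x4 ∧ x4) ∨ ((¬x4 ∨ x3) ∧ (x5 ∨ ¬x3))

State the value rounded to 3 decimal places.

0.657

¬x4 = 1 − 0.1200 = 0.8800
¬x4 ∧ x4 = a·b on (0.8800, 0.1200) = 0.1056
¬x4 = 1 − 0.1200 = 0.8800
¬x4 ∨ x3 = a + b − a·b on (0.8800, 0.9500) = 0.9940
¬x3 = 1 − 0.9500 = 0.0500
x5 ∨ ¬x3 = a + b − a·b on (0.6000, 0.0500) = 0.6200
(¬x4 ∨ x3) ∧ (x5 ∨ ¬x3) = a·b on (0.9940, 0.6200) = 0.6163
(¬x4 ∧ x4) ∨ ((¬x4 ∨ x3) ∧ (x5 ∨ ¬x3)) = a + b − a·b on (0.1056, 0.6163) = 0.6568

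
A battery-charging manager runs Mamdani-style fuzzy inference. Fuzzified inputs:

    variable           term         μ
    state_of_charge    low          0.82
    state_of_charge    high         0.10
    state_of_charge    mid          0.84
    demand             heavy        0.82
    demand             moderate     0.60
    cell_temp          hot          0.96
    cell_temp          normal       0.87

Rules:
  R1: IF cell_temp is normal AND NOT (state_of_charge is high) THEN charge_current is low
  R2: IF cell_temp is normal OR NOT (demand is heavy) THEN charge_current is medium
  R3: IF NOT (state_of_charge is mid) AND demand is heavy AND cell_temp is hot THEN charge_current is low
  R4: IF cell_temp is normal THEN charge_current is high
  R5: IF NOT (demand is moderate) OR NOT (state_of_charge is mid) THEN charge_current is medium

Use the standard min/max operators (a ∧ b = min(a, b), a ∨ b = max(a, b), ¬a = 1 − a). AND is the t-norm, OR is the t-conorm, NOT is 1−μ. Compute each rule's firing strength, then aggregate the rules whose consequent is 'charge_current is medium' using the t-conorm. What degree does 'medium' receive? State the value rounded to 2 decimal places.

0.87

R1: normal=0.87, ¬high=1−0.10=0.90; AND[min(a, b)] → w = 0.87
R2: normal=0.87, ¬heavy=1−0.82=0.18; OR[max(a, b)] → w = 0.87
R3: ¬mid=1−0.84=0.16, heavy=0.82, hot=0.96; AND[min(a, b)] → w = 0.16
R4: normal=0.87 → w = 0.87
R5: ¬moderate=1−0.60=0.40, ¬mid=1−0.84=0.16; OR[max(a, b)] → w = 0.40
Rules with consequent 'medium': {R2, R5} → strengths 0.87, 0.40
Aggregate via t-conorm [max(a, b)]: 0.87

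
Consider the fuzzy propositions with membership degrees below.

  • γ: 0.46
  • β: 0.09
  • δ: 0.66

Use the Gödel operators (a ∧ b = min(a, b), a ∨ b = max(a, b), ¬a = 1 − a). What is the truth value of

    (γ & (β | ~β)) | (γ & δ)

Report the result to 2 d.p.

0.46

~β = 1 − 0.09 = 0.91
β | ~β = max(a, b) on (0.09, 0.91) = 0.91
γ & (β | ~β) = min(a, b) on (0.46, 0.91) = 0.46
γ & δ = min(a, b) on (0.46, 0.66) = 0.46
(γ & (β | ~β)) | (γ & δ) = max(a, b) on (0.46, 0.46) = 0.46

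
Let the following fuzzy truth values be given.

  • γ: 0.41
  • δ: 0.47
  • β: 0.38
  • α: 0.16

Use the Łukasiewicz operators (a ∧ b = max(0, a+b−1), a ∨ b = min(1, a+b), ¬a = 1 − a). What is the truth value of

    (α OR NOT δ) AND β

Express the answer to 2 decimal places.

0.07

NOT δ = 1 − 0.47 = 0.53
α OR NOT δ = min(1, a+b) on (0.16, 0.53) = 0.69
(α OR NOT δ) AND β = max(0, a+b−1) on (0.69, 0.38) = 0.07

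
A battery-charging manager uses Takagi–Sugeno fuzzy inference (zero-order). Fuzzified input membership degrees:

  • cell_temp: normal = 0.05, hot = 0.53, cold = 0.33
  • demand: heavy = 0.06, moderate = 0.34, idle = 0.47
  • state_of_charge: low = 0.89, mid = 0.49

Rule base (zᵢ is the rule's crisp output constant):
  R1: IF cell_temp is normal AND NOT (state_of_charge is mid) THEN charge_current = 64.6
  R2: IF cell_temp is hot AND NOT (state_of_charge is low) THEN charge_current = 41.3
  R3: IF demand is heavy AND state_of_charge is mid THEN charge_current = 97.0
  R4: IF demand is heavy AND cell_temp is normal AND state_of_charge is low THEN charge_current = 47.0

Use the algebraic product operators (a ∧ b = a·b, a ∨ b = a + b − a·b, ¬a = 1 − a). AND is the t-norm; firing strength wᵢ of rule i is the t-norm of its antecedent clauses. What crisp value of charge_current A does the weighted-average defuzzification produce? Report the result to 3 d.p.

60.692

R1 (z=64.6): normal=0.05, ¬mid=1−0.49=0.51; AND[a·b] → w = 0.0255
R2 (z=41.3): hot=0.53, ¬low=1−0.89=0.11; AND[a·b] → w = 0.0583
R3 (z=97.0): heavy=0.06, mid=0.49; AND[a·b] → w = 0.0294
R4 (z=47.0): heavy=0.06, normal=0.05, low=0.89; AND[a·b] → w = 0.0027
Weighted average = (0.0255·64.6 + 0.0583·41.3 + 0.0294·97.0 + 0.0027·47.0) / (0.0255 + 0.0583 + 0.0294 + 0.0027)
  = 7.0324 / 0.1159 = 60.692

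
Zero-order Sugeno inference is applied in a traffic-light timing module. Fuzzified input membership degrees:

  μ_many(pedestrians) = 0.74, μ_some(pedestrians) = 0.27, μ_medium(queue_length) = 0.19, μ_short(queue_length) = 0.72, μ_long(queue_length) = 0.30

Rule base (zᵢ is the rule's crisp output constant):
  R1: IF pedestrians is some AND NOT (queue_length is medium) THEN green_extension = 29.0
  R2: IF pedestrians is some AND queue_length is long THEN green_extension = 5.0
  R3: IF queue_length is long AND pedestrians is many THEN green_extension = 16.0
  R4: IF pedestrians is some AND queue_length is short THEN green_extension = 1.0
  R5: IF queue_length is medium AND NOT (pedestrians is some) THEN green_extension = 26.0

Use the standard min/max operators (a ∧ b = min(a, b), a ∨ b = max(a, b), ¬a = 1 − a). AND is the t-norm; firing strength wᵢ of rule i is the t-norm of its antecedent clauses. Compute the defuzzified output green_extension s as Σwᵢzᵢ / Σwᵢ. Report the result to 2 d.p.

14.76

R1 (z=29.0): some=0.27, ¬medium=1−0.19=0.81; AND[min(a, b)] → w = 0.27
R2 (z=5.0): some=0.27, long=0.30; AND[min(a, b)] → w = 0.27
R3 (z=16.0): long=0.30, many=0.74; AND[min(a, b)] → w = 0.30
R4 (z=1.0): some=0.27, short=0.72; AND[min(a, b)] → w = 0.27
R5 (z=26.0): medium=0.19, ¬some=1−0.27=0.73; AND[min(a, b)] → w = 0.19
Weighted average = (0.27·29.0 + 0.27·5.0 + 0.30·16.0 + 0.27·1.0 + 0.19·26.0) / (0.27 + 0.27 + 0.30 + 0.27 + 0.19)
  = 19.1900 / 1.3000 = 14.76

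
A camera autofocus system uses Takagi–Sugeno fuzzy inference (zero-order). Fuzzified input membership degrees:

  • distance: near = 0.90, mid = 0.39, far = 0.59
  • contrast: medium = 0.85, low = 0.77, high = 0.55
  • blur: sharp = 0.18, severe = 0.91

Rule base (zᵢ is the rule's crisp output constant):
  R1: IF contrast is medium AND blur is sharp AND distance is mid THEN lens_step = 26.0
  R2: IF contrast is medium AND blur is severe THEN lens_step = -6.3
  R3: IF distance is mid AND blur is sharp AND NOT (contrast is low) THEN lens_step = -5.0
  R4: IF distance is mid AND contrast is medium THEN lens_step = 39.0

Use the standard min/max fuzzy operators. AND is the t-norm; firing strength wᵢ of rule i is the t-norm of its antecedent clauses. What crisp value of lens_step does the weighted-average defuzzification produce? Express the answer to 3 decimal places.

8.522

R1 (z=26.0): medium=0.85, sharp=0.18, mid=0.39; AND[min(a, b)] → w = 0.18
R2 (z=-6.3): medium=0.85, severe=0.91; AND[min(a, b)] → w = 0.85
R3 (z=-5.0): mid=0.39, sharp=0.18, ¬low=1−0.77=0.23; AND[min(a, b)] → w = 0.18
R4 (z=39.0): mid=0.39, medium=0.85; AND[min(a, b)] → w = 0.39
Weighted average = (0.18·26.0 + 0.85·-6.3 + 0.18·-5.0 + 0.39·39.0) / (0.18 + 0.85 + 0.18 + 0.39)
  = 13.6350 / 1.6000 = 8.522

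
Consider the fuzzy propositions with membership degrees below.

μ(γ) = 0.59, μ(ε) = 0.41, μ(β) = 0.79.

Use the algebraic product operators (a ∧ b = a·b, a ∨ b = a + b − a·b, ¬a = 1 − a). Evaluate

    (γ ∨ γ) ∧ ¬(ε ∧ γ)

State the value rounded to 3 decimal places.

0.631

γ ∨ γ = a + b − a·b on (0.5900, 0.5900) = 0.8319
ε ∧ γ = a·b on (0.4100, 0.5900) = 0.2419
¬(ε ∧ γ) = 1 − 0.2419 = 0.7581
(γ ∨ γ) ∧ ¬(ε ∧ γ) = a·b on (0.8319, 0.7581) = 0.6307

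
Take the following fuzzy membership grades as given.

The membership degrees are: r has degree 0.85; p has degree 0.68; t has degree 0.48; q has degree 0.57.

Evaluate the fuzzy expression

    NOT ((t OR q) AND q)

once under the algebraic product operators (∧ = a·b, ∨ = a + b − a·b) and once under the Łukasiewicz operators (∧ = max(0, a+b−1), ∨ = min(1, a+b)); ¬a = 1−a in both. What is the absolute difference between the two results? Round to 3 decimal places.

0.127

Under algebraic product:
  t OR q = a + b − a·b on (0.4800, 0.5700) = 0.7764
  (t OR q) AND q = a·b on (0.7764, 0.5700) = 0.4425
  NOT ((t OR q) AND q) = 1 − 0.4425 = 0.5575
  → value = 0.5575
Under Łukasiewicz:
  t OR q = min(1, a+b) on (0.48, 0.57) = 1.00
  (t OR q) AND q = max(0, a+b−1) on (1.00, 0.57) = 0.57
  NOT ((t OR q) AND q) = 1 − 0.57 = 0.43
  → value = 0.4300
|0.5575 − 0.4300| = 0.127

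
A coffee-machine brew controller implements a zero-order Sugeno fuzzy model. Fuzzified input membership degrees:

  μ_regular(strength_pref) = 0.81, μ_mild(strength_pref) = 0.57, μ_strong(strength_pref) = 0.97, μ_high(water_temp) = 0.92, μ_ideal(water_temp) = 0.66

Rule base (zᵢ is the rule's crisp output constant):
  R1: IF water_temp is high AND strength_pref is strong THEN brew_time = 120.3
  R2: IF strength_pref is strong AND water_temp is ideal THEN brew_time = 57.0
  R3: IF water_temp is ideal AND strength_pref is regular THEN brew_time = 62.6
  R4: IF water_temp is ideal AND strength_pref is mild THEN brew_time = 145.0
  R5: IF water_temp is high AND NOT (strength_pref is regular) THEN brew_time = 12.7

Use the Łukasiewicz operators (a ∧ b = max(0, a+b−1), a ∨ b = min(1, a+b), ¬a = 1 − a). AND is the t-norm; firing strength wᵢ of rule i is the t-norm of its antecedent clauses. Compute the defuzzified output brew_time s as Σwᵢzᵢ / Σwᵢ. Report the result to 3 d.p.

R1 (z=120.3): high=0.92, strong=0.97; AND[max(0, a+b−1)] → w = 0.89
R2 (z=57.0): strong=0.97, ideal=0.66; AND[max(0, a+b−1)] → w = 0.63
R3 (z=62.6): ideal=0.66, regular=0.81; AND[max(0, a+b−1)] → w = 0.47
R4 (z=145.0): ideal=0.66, mild=0.57; AND[max(0, a+b−1)] → w = 0.23
R5 (z=12.7): high=0.92, ¬regular=1−0.81=0.19; AND[max(0, a+b−1)] → w = 0.11
Weighted average = (0.89·120.3 + 0.63·57.0 + 0.47·62.6 + 0.23·145.0 + 0.11·12.7) / (0.89 + 0.63 + 0.47 + 0.23 + 0.11)
  = 207.1460 / 2.3300 = 88.904

88.904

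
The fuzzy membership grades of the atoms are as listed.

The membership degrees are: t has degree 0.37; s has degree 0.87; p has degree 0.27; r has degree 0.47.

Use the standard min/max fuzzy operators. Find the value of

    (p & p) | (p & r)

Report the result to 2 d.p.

0.27

p & p = min(a, b) on (0.27, 0.27) = 0.27
p & r = min(a, b) on (0.27, 0.47) = 0.27
(p & p) | (p & r) = max(a, b) on (0.27, 0.27) = 0.27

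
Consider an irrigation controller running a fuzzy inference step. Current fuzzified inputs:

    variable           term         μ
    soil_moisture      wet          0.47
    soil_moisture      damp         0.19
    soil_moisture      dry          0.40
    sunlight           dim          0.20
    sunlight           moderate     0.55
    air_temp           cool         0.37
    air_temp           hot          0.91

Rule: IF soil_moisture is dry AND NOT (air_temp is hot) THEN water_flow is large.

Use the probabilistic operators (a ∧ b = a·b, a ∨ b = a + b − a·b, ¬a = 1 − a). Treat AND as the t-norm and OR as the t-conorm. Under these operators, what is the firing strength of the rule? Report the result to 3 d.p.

firing strength: dry=0.40, ¬hot=1−0.91=0.09; AND[a·b] → w = 0.0360

0.036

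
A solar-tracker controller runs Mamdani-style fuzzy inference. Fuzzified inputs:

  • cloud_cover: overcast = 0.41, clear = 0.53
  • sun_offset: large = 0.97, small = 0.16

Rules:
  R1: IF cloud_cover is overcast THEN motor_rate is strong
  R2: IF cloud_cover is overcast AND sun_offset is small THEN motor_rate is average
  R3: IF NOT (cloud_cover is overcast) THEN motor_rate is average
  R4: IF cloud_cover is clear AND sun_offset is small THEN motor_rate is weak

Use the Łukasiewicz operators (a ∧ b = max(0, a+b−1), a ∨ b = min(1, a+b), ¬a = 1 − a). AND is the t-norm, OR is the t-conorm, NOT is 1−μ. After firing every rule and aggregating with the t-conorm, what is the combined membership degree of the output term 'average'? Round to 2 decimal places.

0.59

R1: overcast=0.41 → w = 0.41
R2: overcast=0.41, small=0.16; AND[max(0, a+b−1)] → w = 0.00
R3: ¬overcast=1−0.41=0.59 → w = 0.59
R4: clear=0.53, small=0.16; AND[max(0, a+b−1)] → w = 0.00
Rules with consequent 'average': {R2, R3} → strengths 0.00, 0.59
Aggregate via t-conorm [min(1, a+b)]: 0.59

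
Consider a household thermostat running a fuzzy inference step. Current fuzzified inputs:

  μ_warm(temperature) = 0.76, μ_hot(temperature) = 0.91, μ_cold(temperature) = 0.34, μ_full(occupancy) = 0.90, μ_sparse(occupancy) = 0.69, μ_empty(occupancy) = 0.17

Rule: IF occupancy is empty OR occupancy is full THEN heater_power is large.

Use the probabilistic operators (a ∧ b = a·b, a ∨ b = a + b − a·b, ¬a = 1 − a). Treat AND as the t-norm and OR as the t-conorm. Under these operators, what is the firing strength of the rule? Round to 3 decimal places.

firing strength: empty=0.17, full=0.90; OR[a + b − a·b] → w = 0.9170

0.917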